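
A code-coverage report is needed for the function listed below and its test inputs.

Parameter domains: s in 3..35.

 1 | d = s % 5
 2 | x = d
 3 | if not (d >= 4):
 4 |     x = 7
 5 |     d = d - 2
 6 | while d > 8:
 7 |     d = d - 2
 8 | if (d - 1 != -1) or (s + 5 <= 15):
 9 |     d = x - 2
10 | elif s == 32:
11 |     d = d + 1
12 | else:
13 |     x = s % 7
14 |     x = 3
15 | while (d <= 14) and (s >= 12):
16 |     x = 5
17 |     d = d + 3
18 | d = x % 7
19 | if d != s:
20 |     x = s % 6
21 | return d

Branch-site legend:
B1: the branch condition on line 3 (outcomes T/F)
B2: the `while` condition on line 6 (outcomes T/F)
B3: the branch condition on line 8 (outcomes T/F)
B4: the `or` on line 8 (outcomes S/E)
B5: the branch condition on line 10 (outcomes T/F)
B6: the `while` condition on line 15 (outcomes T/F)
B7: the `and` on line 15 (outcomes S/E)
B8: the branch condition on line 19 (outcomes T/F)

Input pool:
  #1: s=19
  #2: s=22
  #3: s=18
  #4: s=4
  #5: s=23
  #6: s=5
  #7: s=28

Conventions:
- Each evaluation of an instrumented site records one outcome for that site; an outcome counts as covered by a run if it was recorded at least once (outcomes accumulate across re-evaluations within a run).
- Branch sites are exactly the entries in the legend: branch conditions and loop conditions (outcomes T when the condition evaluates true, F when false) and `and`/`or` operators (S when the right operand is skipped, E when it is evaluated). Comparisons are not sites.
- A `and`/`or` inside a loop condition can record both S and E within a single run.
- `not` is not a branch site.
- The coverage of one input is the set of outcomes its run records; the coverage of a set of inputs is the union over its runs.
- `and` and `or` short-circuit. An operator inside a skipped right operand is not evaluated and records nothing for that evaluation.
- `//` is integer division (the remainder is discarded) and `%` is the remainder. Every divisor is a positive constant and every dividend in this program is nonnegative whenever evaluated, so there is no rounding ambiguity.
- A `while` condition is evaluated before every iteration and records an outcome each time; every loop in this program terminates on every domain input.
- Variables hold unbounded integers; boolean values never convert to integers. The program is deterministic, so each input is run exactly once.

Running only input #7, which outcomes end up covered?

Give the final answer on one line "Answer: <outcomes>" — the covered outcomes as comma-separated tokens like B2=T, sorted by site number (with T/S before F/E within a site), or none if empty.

Event log for input #7 (s=28):
  B1->T, B2->F, B4->S, B3->T, B7->E, B6->T, B7->E, B6->T, B7->E, B6->T
  B7->E, B6->T, B7->S, B6->F, B8->T
collecting distinct outcomes: B1=T, B2=F, B3=T, B4=S, B6=T, B6=F, B7=S, B7=E, B8=T

Answer: B1=T, B2=F, B3=T, B4=S, B6=T, B6=F, B7=S, B7=E, B8=T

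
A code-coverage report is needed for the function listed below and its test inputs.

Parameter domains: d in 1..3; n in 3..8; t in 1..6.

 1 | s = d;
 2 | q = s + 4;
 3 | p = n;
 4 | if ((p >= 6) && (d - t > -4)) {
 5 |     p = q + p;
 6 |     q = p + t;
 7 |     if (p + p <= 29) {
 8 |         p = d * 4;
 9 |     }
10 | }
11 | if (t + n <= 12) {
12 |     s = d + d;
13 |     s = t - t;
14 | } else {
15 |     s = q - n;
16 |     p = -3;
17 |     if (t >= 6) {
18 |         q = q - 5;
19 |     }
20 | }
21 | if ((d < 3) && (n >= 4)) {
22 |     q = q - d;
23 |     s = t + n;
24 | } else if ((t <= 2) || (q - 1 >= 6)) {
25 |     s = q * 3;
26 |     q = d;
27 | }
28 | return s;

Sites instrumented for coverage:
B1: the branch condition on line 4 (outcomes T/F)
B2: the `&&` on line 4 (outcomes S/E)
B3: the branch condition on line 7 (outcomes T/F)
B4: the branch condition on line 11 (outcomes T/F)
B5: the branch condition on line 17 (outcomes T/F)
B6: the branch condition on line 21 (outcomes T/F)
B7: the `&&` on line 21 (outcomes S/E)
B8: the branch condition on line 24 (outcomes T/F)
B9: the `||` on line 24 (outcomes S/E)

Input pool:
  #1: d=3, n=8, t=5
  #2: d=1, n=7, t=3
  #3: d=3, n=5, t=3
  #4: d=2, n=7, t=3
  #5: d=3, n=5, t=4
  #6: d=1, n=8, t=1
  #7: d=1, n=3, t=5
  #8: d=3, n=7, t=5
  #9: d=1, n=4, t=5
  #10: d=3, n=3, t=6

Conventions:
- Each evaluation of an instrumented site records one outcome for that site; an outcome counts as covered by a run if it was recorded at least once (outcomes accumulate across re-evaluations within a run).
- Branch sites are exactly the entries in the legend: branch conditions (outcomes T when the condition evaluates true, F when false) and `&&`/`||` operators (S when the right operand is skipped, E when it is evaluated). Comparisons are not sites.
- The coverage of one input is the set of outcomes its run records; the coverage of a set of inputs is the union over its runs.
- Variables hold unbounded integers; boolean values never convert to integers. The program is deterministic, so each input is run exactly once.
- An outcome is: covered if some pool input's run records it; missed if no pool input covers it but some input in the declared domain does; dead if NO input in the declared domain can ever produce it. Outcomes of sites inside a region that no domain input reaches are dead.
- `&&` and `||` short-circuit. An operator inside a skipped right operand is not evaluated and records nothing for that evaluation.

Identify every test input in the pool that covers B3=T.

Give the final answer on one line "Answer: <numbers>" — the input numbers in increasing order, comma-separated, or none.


input #1 (d=3, n=8, t=5): never hits B3=T
input #2 (d=1, n=7, t=3): hits B3=T
input #3 (d=3, n=5, t=3): never hits B3=T
input #4 (d=2, n=7, t=3): hits B3=T
input #5 (d=3, n=5, t=4): never hits B3=T
input #6 (d=1, n=8, t=1): hits B3=T
input #7 (d=1, n=3, t=5): never hits B3=T
input #8 (d=3, n=7, t=5): hits B3=T
input #9 (d=1, n=4, t=5): never hits B3=T
input #10 (d=3, n=3, t=6): never hits B3=T
Answer: 2, 4, 6, 8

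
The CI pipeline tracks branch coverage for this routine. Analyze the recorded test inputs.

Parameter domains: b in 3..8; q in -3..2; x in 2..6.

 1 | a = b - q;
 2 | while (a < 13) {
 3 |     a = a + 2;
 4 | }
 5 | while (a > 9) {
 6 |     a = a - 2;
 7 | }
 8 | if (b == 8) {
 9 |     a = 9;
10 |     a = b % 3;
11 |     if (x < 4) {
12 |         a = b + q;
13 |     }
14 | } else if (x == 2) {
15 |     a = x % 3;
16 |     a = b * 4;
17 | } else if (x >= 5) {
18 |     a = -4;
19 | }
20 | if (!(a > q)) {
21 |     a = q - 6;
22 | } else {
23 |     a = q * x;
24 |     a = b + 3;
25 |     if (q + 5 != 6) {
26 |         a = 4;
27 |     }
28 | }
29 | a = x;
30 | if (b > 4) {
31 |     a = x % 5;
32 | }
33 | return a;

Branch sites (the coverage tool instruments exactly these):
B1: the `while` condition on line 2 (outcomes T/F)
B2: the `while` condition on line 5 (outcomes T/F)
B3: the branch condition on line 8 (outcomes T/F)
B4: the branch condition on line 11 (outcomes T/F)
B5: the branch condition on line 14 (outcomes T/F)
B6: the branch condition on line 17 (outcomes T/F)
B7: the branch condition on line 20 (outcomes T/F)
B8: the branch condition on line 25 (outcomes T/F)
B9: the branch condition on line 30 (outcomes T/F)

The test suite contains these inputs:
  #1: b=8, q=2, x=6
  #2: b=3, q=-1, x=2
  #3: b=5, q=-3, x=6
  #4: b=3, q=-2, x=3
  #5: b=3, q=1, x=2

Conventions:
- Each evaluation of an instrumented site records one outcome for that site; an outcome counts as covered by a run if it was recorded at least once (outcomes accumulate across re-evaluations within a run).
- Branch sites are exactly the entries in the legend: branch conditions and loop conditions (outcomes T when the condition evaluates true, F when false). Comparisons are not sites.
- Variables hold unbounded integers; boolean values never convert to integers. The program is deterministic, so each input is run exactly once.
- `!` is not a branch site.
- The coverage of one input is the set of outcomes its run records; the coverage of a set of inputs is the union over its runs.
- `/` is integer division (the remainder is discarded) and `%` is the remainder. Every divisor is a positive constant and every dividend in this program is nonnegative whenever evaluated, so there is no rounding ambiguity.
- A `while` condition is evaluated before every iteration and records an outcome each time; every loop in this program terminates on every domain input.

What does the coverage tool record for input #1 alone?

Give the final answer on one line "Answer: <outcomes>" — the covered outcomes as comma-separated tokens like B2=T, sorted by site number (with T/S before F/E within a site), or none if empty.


Event log for input #1 (b=8, q=2, x=6):
  B1->T, B1->T, B1->T, B1->T, B1->F, B2->T, B2->T, B2->T, B2->F, B3->T
  B4->F, B7->T, B9->T
distinct outcomes covered: B1=T, B1=F, B2=T, B2=F, B3=T, B4=F, B7=T, B9=T
Answer: B1=T, B1=F, B2=T, B2=F, B3=T, B4=F, B7=T, B9=T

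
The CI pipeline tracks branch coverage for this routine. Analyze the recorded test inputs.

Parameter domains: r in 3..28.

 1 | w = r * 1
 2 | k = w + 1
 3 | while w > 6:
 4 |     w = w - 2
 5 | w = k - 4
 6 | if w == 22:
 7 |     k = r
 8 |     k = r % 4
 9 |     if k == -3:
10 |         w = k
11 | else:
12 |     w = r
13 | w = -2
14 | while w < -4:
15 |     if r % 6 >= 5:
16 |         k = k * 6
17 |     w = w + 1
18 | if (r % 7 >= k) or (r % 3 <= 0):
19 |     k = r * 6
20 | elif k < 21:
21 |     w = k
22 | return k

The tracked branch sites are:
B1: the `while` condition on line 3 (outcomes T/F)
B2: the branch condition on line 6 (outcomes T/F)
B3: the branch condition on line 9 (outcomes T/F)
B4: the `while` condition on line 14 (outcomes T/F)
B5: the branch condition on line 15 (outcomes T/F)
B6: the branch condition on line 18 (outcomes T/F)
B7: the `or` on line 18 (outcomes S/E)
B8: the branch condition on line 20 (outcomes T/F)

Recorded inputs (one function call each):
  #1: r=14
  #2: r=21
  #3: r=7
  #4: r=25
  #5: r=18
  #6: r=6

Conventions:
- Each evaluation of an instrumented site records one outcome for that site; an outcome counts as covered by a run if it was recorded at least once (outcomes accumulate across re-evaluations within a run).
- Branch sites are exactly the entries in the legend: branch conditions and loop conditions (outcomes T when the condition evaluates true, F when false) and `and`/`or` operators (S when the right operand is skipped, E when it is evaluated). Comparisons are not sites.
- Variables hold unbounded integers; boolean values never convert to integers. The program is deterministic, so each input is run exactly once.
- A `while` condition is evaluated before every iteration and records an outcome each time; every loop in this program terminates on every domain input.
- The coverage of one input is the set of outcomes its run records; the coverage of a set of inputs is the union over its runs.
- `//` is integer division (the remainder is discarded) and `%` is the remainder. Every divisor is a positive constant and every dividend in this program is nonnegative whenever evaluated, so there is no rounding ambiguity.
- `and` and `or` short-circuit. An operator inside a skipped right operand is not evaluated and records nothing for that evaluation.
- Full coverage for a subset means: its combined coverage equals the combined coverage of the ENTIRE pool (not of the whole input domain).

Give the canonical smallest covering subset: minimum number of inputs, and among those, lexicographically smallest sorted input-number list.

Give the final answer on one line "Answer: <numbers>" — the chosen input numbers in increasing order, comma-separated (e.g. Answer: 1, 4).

#1 (r=14) -> B1->T, B1->T, B1->T, B1->T, B1->F, B2->F, B4->F, B7->E, B6->F, B8->T; covered: B1=T, B1=F, B2=F, B4=F, B6=F, B7=E, B8=T
#2 (r=21) -> B1->T, B1->T, B1->T, B1->T, B1->T, B1->T, B1->T, B1->T, B1->F, B2->F, B4->F, B7->E, B6->T; covered: B1=T, B1=F, B2=F, B4=F, B6=T, B7=E
#3 (r=7) -> B1->T, B1->F, B2->F, B4->F, B7->E, B6->F, B8->T; covered: B1=T, B1=F, B2=F, B4=F, B6=F, B7=E, B8=T
#4 (r=25) -> B1->T, B1->T, B1->T, B1->T, B1->T, B1->T, B1->T, B1->T, B1->T, B1->T, B1->F, B2->T, B3->F, B4->F, ...; covered: B1=T, B1=F, B2=T, B3=F, B4=F, B6=T, B7=S
#5 (r=18) -> B1->T, B1->T, B1->T, B1->T, B1->T, B1->T, B1->F, B2->F, B4->F, B7->E, B6->T; covered: B1=T, B1=F, B2=F, B4=F, B6=T, B7=E
#6 (r=6) -> B1->F, B2->F, B4->F, B7->E, B6->T; covered: B1=F, B2=F, B4=F, B6=T, B7=E
pool-wide coverage (11 outcomes): B1=T, B1=F, B2=T, B2=F, B3=F, B4=F, B6=T, B6=F, B7=S, B7=E, B8=T
size 1 is not enough: best union over all size-1 subsets is 7/11
inputs {1, 4} (size 2) cover everything; no size-2 subset with a lexicographically smaller index list covers all 11

Answer: 1, 4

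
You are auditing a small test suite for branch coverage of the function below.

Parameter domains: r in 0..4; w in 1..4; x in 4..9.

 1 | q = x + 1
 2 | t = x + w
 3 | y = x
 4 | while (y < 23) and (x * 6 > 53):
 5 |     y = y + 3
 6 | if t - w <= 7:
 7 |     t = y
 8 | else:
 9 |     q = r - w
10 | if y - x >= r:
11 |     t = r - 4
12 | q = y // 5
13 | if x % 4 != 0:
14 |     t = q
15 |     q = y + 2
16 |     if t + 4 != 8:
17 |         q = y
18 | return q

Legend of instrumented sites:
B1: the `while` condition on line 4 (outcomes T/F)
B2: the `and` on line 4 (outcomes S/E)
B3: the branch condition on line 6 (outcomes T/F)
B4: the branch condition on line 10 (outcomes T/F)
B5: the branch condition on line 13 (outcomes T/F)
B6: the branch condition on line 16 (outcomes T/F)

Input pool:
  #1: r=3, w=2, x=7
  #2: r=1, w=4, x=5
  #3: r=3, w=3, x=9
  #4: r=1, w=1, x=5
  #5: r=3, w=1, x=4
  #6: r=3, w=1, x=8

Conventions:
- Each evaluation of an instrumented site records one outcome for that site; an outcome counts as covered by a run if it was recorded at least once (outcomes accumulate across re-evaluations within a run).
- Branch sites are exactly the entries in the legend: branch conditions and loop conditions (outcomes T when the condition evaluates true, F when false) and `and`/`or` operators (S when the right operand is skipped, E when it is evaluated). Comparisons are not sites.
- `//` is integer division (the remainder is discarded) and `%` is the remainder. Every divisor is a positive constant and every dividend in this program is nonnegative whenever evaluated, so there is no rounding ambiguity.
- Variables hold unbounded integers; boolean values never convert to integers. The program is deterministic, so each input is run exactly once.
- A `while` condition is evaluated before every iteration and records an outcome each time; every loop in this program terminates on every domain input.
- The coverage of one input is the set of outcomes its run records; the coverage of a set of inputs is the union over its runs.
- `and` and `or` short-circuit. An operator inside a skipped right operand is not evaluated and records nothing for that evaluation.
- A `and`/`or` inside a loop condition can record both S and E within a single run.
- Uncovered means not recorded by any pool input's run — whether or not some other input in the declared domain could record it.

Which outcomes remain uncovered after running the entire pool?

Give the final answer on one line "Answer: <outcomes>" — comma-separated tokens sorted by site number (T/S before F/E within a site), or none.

input #1, r=3, w=2, x=7: events B2->E, B1->F, B3->T, B4->F, B5->T, B6->T; outcomes B1=F, B2=E, B3=T, B4=F, B5=T, B6=T
input #2, r=1, w=4, x=5: events B2->E, B1->F, B3->T, B4->F, B5->T, B6->T; outcomes B1=F, B2=E, B3=T, B4=F, B5=T, B6=T
input #3, r=3, w=3, x=9: events B2->E, B1->T, B2->E, B1->T, B2->E, B1->T, B2->E, B1->T, B2->E, B1->T, B2->S, B1->F, B3->F, B4->T, ...; outcomes B1=T, B1=F, B2=S, B2=E, B3=F, B4=T, B5=T, B6=F
input #4, r=1, w=1, x=5: events B2->E, B1->F, B3->T, B4->F, B5->T, B6->T; outcomes B1=F, B2=E, B3=T, B4=F, B5=T, B6=T
input #5, r=3, w=1, x=4: events B2->E, B1->F, B3->T, B4->F, B5->F; outcomes B1=F, B2=E, B3=T, B4=F, B5=F
input #6, r=3, w=1, x=8: events B2->E, B1->F, B3->F, B4->F, B5->F; outcomes B1=F, B2=E, B3=F, B4=F, B5=F
union over the pool: B1=T, B1=F, B2=S, B2=E, B3=T, B3=F, B4=T, B4=F, B5=T, B5=F, B6=T, B6=F
uncovered (0 of 12): none

Answer: none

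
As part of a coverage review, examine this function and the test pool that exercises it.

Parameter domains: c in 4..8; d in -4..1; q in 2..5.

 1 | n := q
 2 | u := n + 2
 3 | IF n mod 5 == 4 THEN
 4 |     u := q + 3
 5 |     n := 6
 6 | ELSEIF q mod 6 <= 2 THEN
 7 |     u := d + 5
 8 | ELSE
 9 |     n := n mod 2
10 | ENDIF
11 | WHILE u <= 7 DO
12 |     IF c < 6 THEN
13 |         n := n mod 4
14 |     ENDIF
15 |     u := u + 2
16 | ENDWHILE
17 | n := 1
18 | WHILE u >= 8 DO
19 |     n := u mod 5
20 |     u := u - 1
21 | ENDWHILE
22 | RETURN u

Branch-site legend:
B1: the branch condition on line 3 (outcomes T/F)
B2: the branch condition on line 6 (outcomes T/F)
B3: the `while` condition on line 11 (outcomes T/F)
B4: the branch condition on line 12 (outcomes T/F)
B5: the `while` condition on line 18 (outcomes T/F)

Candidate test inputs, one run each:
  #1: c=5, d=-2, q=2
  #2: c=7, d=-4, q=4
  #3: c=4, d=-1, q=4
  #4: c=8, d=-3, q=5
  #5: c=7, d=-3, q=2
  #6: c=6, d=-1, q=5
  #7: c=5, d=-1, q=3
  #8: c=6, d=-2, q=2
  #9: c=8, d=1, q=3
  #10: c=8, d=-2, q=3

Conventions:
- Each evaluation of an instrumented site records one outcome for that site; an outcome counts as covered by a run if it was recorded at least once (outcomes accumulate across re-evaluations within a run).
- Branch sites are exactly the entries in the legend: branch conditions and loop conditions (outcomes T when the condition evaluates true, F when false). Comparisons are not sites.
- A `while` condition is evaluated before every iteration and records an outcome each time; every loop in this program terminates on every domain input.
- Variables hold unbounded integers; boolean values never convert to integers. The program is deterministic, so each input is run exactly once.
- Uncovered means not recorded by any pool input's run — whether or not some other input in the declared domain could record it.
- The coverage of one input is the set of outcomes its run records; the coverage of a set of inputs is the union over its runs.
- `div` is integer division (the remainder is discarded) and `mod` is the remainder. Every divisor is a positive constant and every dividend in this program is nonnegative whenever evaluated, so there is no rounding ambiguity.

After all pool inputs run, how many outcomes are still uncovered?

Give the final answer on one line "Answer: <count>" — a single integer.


input #1 (c=5, d=-2, q=2): events B1->F, B2->T, B3->T, B4->T, B3->T, B4->T, B3->T, B4->T, B3->F, B5->T, B5->T, B5->F; covers B1=F, B2=T, B3=T, B3=F, B4=T, B5=T, B5=F
input #2 (c=7, d=-4, q=4): events B1->T, B3->T, B4->F, B3->F, B5->T, B5->T, B5->F; covers B1=T, B3=T, B3=F, B4=F, B5=T, B5=F
input #3 (c=4, d=-1, q=4): events B1->T, B3->T, B4->T, B3->F, B5->T, B5->T, B5->F; covers B1=T, B3=T, B3=F, B4=T, B5=T, B5=F
input #4 (c=8, d=-3, q=5): events B1->F, B2->F, B3->T, B4->F, B3->F, B5->T, B5->T, B5->F; covers B1=F, B2=F, B3=T, B3=F, B4=F, B5=T, B5=F
input #5 (c=7, d=-3, q=2): events B1->F, B2->T, B3->T, B4->F, B3->T, B4->F, B3->T, B4->F, B3->F, B5->T, B5->F; covers B1=F, B2=T, B3=T, B3=F, B4=F, B5=T, B5=F
input #6 (c=6, d=-1, q=5): events B1->F, B2->F, B3->T, B4->F, B3->F, B5->T, B5->T, B5->F; covers B1=F, B2=F, B3=T, B3=F, B4=F, B5=T, B5=F
input #7 (c=5, d=-1, q=3): events B1->F, B2->F, B3->T, B4->T, B3->T, B4->T, B3->F, B5->T, B5->T, B5->F; covers B1=F, B2=F, B3=T, B3=F, B4=T, B5=T, B5=F
input #8 (c=6, d=-2, q=2): events B1->F, B2->T, B3->T, B4->F, B3->T, B4->F, B3->T, B4->F, B3->F, B5->T, B5->T, B5->F; covers B1=F, B2=T, B3=T, B3=F, B4=F, B5=T, B5=F
input #9 (c=8, d=1, q=3): events B1->F, B2->F, B3->T, B4->F, B3->T, B4->F, B3->F, B5->T, B5->T, B5->F; covers B1=F, B2=F, B3=T, B3=F, B4=F, B5=T, B5=F
input #10 (c=8, d=-2, q=3): events B1->F, B2->F, B3->T, B4->F, B3->T, B4->F, B3->F, B5->T, B5->T, B5->F; covers B1=F, B2=F, B3=T, B3=F, B4=F, B5=T, B5=F
union over the pool: B1=T, B1=F, B2=T, B2=F, B3=T, B3=F, B4=T, B4=F, B5=T, B5=F
uncovered (0 of 10): none
Answer: 0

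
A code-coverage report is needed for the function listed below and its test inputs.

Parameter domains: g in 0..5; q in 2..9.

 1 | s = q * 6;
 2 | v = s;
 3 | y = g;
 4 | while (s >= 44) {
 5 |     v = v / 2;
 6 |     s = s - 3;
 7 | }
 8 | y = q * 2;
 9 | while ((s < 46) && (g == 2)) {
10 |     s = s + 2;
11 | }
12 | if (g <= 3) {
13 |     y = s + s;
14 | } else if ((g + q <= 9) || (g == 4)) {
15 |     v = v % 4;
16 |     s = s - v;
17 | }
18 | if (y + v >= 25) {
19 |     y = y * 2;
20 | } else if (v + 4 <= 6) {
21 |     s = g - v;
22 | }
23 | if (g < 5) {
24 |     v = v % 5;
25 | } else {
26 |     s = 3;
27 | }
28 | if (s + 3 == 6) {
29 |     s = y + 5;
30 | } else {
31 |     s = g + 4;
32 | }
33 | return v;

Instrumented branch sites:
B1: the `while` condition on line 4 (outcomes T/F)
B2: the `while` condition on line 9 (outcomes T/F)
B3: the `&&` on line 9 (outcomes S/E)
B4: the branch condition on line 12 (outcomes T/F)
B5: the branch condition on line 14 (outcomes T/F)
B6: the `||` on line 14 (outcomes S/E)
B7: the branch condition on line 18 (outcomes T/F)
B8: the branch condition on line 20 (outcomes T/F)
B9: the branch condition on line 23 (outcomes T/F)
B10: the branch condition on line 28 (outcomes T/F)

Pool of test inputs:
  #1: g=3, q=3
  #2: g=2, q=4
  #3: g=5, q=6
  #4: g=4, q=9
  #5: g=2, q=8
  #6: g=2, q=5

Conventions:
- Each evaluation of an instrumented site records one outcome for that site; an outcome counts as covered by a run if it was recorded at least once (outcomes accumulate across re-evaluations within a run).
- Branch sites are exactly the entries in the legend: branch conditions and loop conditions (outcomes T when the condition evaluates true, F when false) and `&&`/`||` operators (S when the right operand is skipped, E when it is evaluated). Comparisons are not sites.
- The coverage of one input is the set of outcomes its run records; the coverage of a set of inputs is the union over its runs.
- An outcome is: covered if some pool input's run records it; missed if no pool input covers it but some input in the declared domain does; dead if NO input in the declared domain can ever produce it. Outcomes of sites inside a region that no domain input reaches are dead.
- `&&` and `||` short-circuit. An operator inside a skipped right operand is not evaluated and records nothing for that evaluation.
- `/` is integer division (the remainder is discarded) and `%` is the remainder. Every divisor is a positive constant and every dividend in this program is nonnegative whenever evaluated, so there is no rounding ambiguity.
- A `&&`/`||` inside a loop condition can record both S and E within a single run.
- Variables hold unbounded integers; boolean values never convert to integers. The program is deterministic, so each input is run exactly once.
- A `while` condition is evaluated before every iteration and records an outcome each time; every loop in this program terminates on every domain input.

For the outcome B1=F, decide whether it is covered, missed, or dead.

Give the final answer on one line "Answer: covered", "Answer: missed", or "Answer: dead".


B1=F is recorded by pool input(s) 1, 2, 3, 4, 5, 6 -> covered
Answer: covered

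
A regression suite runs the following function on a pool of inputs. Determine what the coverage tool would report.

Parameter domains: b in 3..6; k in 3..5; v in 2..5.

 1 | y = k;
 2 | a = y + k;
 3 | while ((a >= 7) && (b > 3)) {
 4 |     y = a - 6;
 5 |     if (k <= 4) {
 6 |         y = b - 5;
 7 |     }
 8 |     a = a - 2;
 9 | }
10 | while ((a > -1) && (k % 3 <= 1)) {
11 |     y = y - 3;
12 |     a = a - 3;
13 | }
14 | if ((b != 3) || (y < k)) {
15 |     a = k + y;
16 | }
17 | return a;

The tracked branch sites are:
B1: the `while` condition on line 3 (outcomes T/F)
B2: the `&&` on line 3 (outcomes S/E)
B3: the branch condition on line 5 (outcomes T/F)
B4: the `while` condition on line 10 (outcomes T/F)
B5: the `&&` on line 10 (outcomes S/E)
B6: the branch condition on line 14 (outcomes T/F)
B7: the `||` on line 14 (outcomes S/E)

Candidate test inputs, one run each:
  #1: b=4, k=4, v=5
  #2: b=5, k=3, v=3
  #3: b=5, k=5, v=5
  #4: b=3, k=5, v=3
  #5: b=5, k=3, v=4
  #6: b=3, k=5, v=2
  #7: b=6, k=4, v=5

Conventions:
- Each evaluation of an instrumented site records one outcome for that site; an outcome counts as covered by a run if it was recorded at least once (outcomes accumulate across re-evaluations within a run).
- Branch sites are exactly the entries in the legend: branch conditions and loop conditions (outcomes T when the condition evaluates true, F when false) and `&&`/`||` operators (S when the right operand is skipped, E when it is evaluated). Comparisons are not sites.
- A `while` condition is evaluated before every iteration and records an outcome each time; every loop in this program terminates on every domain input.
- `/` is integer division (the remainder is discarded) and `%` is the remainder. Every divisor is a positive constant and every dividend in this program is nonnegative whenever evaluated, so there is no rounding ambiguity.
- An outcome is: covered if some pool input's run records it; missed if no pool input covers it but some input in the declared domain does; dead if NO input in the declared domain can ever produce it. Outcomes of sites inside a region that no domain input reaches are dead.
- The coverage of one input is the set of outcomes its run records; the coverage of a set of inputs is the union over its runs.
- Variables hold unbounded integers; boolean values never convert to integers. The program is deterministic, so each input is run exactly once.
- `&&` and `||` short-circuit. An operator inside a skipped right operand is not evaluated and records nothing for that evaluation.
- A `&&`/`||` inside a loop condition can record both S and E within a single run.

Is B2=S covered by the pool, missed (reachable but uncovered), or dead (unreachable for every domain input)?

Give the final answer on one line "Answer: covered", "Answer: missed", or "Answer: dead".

B2=S is recorded by pool input(s) 1, 2, 3, 5, 7 -> covered

Answer: covered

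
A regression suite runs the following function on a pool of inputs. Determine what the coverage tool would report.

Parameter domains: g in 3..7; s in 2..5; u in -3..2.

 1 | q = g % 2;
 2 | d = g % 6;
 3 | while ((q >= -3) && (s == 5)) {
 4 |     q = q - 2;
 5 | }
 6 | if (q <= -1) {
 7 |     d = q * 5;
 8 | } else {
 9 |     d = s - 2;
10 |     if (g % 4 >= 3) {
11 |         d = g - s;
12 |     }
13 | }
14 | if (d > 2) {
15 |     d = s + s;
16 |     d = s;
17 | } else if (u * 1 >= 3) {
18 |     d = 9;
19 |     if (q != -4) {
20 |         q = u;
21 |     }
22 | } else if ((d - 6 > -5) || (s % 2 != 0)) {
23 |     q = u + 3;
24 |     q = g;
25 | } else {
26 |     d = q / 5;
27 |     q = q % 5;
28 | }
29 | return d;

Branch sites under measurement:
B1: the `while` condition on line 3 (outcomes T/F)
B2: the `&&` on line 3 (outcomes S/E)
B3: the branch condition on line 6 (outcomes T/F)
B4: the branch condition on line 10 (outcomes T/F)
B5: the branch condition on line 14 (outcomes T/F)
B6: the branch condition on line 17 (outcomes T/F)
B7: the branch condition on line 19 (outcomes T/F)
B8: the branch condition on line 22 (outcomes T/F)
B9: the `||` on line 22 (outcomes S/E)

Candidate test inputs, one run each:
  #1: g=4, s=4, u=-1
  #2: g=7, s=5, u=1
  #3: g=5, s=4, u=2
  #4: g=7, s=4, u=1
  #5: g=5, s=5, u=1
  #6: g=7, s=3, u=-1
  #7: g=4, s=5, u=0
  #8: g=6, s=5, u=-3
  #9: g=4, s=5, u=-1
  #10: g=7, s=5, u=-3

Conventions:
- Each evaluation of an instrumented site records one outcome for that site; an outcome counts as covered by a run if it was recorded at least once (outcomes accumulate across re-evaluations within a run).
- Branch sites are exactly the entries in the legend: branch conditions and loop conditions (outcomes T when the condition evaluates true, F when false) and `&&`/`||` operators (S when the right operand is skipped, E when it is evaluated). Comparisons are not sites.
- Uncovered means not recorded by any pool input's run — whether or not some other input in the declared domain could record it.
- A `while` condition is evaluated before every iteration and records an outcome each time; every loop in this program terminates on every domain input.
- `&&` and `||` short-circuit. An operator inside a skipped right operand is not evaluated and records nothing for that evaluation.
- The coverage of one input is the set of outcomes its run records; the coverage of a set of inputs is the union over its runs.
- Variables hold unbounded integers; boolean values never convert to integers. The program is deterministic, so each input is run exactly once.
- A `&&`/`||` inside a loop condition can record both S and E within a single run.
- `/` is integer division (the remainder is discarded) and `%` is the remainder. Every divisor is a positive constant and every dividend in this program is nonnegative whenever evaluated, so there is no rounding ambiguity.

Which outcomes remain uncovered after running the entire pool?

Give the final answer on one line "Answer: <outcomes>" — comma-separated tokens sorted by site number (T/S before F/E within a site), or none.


test 1 (g=4, s=4, u=-1) fires B2->E, B1->F, B3->F, B4->F, B5->F, B6->F, B9->S, B8->T; hits B1=F, B2=E, B3=F, B4=F, B5=F, B6=F, B8=T, B9=S
test 2 (g=7, s=5, u=1) fires B2->E, B1->T, B2->E, B1->T, B2->E, B1->T, B2->S, B1->F, B3->T, B5->F, B6->F, B9->E, B8->T; hits B1=T, B1=F, B2=S, B2=E, B3=T, B5=F, B6=F, B8=T, B9=E
test 3 (g=5, s=4, u=2) fires B2->E, B1->F, B3->F, B4->F, B5->F, B6->F, B9->S, B8->T; hits B1=F, B2=E, B3=F, B4=F, B5=F, B6=F, B8=T, B9=S
test 4 (g=7, s=4, u=1) fires B2->E, B1->F, B3->F, B4->T, B5->T; hits B1=F, B2=E, B3=F, B4=T, B5=T
test 5 (g=5, s=5, u=1) fires B2->E, B1->T, B2->E, B1->T, B2->E, B1->T, B2->S, B1->F, B3->T, B5->F, B6->F, B9->E, B8->T; hits B1=T, B1=F, B2=S, B2=E, B3=T, B5=F, B6=F, B8=T, B9=E
test 6 (g=7, s=3, u=-1) fires B2->E, B1->F, B3->F, B4->T, B5->T; hits B1=F, B2=E, B3=F, B4=T, B5=T
test 7 (g=4, s=5, u=0) fires B2->E, B1->T, B2->E, B1->T, B2->S, B1->F, B3->T, B5->F, B6->F, B9->E, B8->T; hits B1=T, B1=F, B2=S, B2=E, B3=T, B5=F, B6=F, B8=T, B9=E
test 8 (g=6, s=5, u=-3) fires B2->E, B1->T, B2->E, B1->T, B2->S, B1->F, B3->T, B5->F, B6->F, B9->E, B8->T; hits B1=T, B1=F, B2=S, B2=E, B3=T, B5=F, B6=F, B8=T, B9=E
test 9 (g=4, s=5, u=-1) fires B2->E, B1->T, B2->E, B1->T, B2->S, B1->F, B3->T, B5->F, B6->F, B9->E, B8->T; hits B1=T, B1=F, B2=S, B2=E, B3=T, B5=F, B6=F, B8=T, B9=E
test 10 (g=7, s=5, u=-3) fires B2->E, B1->T, B2->E, B1->T, B2->E, B1->T, B2->S, B1->F, B3->T, B5->F, B6->F, B9->E, B8->T; hits B1=T, B1=F, B2=S, B2=E, B3=T, B5=F, B6=F, B8=T, B9=E
union over the pool: B1=T, B1=F, B2=S, B2=E, B3=T, B3=F, B4=T, B4=F, B5=T, B5=F, B6=F, B8=T, B9=S, B9=E
uncovered (4 of 18): B6=T, B7=T, B7=F, B8=F
Answer: B6=T, B7=T, B7=F, B8=F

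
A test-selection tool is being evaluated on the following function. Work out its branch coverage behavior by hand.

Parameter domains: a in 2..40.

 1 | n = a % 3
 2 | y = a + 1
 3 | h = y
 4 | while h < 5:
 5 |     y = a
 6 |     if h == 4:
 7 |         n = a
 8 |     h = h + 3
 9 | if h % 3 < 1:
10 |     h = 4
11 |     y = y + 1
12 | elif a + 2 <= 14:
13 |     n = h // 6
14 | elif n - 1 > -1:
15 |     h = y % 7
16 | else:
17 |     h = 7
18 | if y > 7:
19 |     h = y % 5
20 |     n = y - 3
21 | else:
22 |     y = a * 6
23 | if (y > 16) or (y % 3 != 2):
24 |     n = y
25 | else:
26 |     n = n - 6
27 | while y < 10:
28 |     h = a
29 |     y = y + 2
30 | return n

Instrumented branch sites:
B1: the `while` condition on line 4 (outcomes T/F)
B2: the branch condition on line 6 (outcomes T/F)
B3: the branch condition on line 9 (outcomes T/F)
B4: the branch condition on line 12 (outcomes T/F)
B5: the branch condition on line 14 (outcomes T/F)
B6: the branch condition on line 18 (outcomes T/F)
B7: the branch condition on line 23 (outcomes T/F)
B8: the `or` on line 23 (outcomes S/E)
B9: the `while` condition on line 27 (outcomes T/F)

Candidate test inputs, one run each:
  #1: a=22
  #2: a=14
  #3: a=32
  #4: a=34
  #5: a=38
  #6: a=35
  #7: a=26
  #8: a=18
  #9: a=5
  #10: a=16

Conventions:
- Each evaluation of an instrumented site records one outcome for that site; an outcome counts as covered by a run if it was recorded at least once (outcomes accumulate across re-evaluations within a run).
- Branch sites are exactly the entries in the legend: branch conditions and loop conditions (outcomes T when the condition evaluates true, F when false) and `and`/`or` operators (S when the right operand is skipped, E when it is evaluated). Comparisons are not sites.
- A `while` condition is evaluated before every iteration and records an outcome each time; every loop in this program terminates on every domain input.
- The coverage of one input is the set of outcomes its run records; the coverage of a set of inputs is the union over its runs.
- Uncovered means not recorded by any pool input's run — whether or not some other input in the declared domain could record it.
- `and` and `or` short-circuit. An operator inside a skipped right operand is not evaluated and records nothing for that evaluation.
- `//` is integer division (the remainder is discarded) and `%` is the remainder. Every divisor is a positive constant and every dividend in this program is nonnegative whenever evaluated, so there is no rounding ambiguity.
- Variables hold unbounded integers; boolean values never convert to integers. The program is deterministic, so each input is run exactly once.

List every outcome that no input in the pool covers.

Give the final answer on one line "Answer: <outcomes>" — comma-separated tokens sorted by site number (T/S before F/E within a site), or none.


#1 (a=22) -> covered: B1=F, B3=F, B4=F, B5=T, B6=T, B7=T, B8=S, B9=F
#2 (a=14) -> covered: B1=F, B3=T, B6=T, B7=T, B8=E, B9=F
#3 (a=32) -> covered: B1=F, B3=T, B6=T, B7=T, B8=S, B9=F
#4 (a=34) -> covered: B1=F, B3=F, B4=F, B5=T, B6=T, B7=T, B8=S, B9=F
#5 (a=38) -> covered: B1=F, B3=T, B6=T, B7=T, B8=S, B9=F
#6 (a=35) -> covered: B1=F, B3=T, B6=T, B7=T, B8=S, B9=F
#7 (a=26) -> covered: B1=F, B3=T, B6=T, B7=T, B8=S, B9=F
#8 (a=18) -> covered: B1=F, B3=F, B4=F, B5=F, B6=T, B7=T, B8=S, B9=F
#9 (a=5) -> covered: B1=F, B3=T, B6=F, B7=T, B8=S, B9=F
#10 (a=16) -> covered: B1=F, B3=F, B4=F, B5=T, B6=T, B7=T, B8=S, B9=F
union over the pool: B1=F, B3=T, B3=F, B4=F, B5=T, B5=F, B6=T, B6=F, B7=T, B8=S, B8=E, B9=F
uncovered (6 of 18): B1=T, B2=T, B2=F, B4=T, B7=F, B9=T
Answer: B1=T, B2=T, B2=F, B4=T, B7=F, B9=T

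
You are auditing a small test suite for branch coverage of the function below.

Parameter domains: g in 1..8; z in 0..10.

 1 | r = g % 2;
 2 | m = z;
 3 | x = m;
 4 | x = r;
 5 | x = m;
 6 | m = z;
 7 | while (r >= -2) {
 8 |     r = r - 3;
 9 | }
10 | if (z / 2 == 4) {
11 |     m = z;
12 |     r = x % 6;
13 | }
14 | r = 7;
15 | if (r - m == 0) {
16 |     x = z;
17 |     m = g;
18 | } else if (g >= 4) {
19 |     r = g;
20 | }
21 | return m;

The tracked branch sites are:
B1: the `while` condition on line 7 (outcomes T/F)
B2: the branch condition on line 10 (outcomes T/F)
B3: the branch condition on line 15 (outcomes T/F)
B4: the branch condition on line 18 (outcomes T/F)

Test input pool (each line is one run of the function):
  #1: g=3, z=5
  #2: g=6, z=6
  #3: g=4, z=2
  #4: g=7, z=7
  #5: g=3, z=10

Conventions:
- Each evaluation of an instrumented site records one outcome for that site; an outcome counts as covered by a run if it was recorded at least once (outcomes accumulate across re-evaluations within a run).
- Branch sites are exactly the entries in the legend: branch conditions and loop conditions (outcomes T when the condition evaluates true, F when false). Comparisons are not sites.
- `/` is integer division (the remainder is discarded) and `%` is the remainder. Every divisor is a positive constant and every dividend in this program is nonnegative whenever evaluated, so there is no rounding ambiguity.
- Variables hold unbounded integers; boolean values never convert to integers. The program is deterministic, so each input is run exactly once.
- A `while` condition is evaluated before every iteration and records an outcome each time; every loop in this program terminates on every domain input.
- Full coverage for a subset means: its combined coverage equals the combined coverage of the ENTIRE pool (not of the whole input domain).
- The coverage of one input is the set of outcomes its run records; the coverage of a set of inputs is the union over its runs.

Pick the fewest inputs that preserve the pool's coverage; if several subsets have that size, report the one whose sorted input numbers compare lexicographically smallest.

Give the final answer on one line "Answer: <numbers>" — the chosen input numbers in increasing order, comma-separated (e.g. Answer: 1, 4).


run #1 (g=3, z=5) runs B1->T, B1->T, B1->F, B2->F, B3->F, B4->F; records B1=T, B1=F, B2=F, B3=F, B4=F
run #2 (g=6, z=6) runs B1->T, B1->F, B2->F, B3->F, B4->T; records B1=T, B1=F, B2=F, B3=F, B4=T
run #3 (g=4, z=2) runs B1->T, B1->F, B2->F, B3->F, B4->T; records B1=T, B1=F, B2=F, B3=F, B4=T
run #4 (g=7, z=7) runs B1->T, B1->T, B1->F, B2->F, B3->T; records B1=T, B1=F, B2=F, B3=T
run #5 (g=3, z=10) runs B1->T, B1->T, B1->F, B2->F, B3->F, B4->F; records B1=T, B1=F, B2=F, B3=F, B4=F
together the pool reaches 7 outcomes: B1=T, B1=F, B2=F, B3=T, B3=F, B4=T, B4=F
size 1 is not enough: best union over all size-1 subsets is 5/7
size 2 is not enough: best union over all size-2 subsets is 6/7
inputs {1, 2, 4} (size 3) cover everything; no size-3 subset with a lexicographically smaller index list covers all 7
Answer: 1, 2, 4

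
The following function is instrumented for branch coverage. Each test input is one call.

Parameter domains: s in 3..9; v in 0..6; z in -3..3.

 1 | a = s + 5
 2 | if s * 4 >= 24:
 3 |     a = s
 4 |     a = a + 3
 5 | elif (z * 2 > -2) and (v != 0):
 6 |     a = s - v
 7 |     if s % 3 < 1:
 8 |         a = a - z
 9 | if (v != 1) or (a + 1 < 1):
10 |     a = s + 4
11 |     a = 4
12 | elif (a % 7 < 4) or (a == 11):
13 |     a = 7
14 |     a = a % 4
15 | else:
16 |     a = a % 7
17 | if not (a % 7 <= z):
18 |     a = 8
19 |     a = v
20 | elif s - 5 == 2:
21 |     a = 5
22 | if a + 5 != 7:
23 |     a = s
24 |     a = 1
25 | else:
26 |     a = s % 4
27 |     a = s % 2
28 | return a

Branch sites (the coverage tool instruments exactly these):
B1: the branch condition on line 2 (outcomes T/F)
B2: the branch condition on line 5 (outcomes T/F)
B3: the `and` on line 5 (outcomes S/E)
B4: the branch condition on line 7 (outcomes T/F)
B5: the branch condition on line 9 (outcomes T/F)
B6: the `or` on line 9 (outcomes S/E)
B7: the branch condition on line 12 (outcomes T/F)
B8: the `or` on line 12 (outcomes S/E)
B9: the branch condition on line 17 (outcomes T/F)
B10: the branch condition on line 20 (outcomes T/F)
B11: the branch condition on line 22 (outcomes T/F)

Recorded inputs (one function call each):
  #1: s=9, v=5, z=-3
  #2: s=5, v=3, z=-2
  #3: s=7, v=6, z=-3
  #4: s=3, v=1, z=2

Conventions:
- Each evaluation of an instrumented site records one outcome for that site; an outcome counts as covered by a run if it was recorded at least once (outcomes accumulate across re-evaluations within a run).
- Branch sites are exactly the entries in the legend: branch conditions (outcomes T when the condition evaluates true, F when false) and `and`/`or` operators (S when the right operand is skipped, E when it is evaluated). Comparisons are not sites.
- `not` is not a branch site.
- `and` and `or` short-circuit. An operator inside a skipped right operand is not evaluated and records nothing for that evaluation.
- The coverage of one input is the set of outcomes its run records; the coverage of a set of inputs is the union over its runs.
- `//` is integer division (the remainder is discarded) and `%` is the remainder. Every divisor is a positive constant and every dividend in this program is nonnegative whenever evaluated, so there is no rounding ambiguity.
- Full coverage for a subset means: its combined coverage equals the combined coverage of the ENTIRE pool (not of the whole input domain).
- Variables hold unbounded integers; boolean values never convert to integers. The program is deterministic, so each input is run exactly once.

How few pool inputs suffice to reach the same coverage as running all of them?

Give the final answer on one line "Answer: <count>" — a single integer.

#1 (s=9, v=5, z=-3) -> covered: B1=T, B5=T, B6=S, B9=T, B11=T
#2 (s=5, v=3, z=-2) -> covered: B1=F, B2=F, B3=S, B5=T, B6=S, B9=T, B11=T
#3 (s=7, v=6, z=-3) -> covered: B1=T, B5=T, B6=S, B9=T, B11=T
#4 (s=3, v=1, z=2) -> covered: B1=F, B2=T, B3=E, B4=T, B5=F, B6=E, B7=T, B8=S, B9=T, B11=T
together the pool reaches 15 outcomes: B1=T, B1=F, B2=T, B2=F, B3=S, B3=E, B4=T, B5=T, B5=F, B6=S, B6=E, B7=T, B8=S, B9=T, B11=T
no size-1 subset reaches all 15 outcomes (best union: 10/15)
no size-2 subset reaches all 15 outcomes (best union: 14/15)
at size 3, {1, 2, 4} reaches all 15 outcomes; every lexicographically earlier size-3 subset fails

Answer: 3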